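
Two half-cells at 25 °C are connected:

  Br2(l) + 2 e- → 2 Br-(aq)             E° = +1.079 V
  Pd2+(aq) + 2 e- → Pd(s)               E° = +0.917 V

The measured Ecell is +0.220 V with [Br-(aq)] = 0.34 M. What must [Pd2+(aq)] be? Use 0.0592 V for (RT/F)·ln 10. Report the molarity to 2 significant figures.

0.095 M

With Br₂/Br⁻ at the cathode and Pd²⁺/Pd at the anode, E°cell = +1.079 − (+0.917) = +0.162 V (n = 2).
Since E = E° − (0.0592/n)·log Q, log Q = n(E° − E)/0.0592 = −1.959.
The balanced reaction is Br2(l) + Pd(s) → 2 Br-(aq) + Pd2+(aq), so Q = [Br-(aq)]^2·[Pd2+(aq)].
Solving for the unknown gives log [Pd2+(aq)] = −1.022, so [Pd2+(aq)] ≈ 0.095 M.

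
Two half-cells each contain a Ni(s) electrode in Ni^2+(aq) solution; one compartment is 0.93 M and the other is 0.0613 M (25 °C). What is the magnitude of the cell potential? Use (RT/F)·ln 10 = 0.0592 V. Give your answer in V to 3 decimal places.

0.035 V

For a concentration cell E°cell = 0, since both electrodes use the same couple.
The compartment with the higher Ni^2+(aq) concentration (0.93 M) acts as the cathode; ions are reduced there and produced at the dilute (0.0613 M) anode.
With n = 2, Ecell = −(0.0592/2)·log([dilute]/[conc]) = −(0.0592/2)·log(0.0613/0.93) = +0.035 V.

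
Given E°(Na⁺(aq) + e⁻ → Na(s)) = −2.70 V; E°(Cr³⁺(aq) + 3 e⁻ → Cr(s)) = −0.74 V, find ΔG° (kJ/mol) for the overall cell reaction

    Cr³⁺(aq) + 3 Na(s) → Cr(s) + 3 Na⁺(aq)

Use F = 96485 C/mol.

−567 kJ/mol

In the reaction as written Cr³⁺(aq) is reduced, so the Cr³⁺/Cr couple is the cathode and Na⁺/Na is the anode.
E°cell = −0.74 − (−2.70) = +1.96 V; balancing electrons gives n = 3.
ΔG° = −nFE°cell = −(3)(96485)(+1.96) J/mol = −567 kJ/mol.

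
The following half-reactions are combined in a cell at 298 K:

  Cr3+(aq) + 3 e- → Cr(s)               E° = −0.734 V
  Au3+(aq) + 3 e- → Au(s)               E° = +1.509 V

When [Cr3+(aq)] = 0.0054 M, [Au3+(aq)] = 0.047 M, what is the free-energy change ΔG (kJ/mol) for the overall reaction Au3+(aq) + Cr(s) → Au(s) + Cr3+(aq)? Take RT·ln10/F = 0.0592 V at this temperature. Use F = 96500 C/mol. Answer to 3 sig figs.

With Au³⁺/Au reduced at the cathode, E°cell = +1.509 − (−0.734) = +2.243 V and n = 3.
The reaction quotient is [Cr3+(aq)] / [Au3+(aq)] = 0.115; by Nernst, E = +2.243 − (0.0592/3)(−0.940) = +2.2615 V.
Then ΔG = −nFE = −3 × 96500 × +2.2615 J/mol = −655 kJ/mol.

−655 kJ/mol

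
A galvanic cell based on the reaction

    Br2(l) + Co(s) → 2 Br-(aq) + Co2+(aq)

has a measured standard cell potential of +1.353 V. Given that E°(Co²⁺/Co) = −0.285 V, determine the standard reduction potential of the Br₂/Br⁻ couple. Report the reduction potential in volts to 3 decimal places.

In the reaction as written the Br₂/Br⁻ couple is reduced (cathode) and Co²⁺/Co is oxidized (anode), so E°cell = E°(Br₂/Br⁻) − E°(Co²⁺/Co).
E°(Br₂/Br⁻) = E°cell + E°(anode) = +1.353 + (−0.285) = +1.068 V.

+1.068 V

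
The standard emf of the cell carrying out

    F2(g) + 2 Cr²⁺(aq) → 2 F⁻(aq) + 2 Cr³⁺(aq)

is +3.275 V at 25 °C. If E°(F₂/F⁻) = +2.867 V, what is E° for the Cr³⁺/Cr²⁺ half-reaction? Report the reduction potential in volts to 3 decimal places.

In the reaction as written the F₂/F⁻ couple is reduced (cathode) and Cr³⁺/Cr²⁺ is oxidized (anode), so E°cell = E°(F₂/F⁻) − E°(Cr³⁺/Cr²⁺).
E°(Cr³⁺/Cr²⁺) = E°(cathode) − E°cell = +2.867 − (+3.275) = −0.408 V.

−0.408 V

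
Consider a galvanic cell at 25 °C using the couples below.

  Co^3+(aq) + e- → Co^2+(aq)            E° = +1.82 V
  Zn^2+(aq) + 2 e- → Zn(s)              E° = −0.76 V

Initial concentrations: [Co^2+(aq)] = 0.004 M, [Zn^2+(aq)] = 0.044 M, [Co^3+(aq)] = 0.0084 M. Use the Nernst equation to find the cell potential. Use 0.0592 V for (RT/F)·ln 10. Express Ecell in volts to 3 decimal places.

Co³⁺/Co²⁺ is reduced (cathode, E° = +1.82 V) and Zn²⁺/Zn is oxidized (anode).
E°cell = +1.82 − (−0.76) = +2.58 V, with n = 2 electrons transferred.
Balancing gives 2 Co^3+(aq) + Zn(s) → 2 Co^2+(aq) + Zn^2+(aq); hence Q = ([Co^2+(aq)]^2·[Zn^2+(aq)]) / [Co^3+(aq)]^2 = 0.00998 (log Q = −2.001).
Applying E = E° − (RT ln10/nF)·log Q gives +2.58 − (0.0592/2)(−2.001) = +2.639 V.

+2.639 V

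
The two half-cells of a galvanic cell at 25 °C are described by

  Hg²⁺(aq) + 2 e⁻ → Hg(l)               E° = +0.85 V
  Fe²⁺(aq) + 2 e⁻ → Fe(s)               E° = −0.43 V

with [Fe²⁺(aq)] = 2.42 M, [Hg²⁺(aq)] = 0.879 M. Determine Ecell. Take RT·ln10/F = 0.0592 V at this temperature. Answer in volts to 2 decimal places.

+1.27 V

Hg²⁺/Hg is reduced (cathode, E° = +0.85 V) and Fe²⁺/Fe is oxidized (anode).
E°cell = E°cat − E°an = +0.85 − (−0.43) = +1.28 V; n = 2.
Balancing gives Hg²⁺(aq) + Fe(s) → Hg(l) + Fe²⁺(aq); hence Q = [Fe²⁺(aq)] / [Hg²⁺(aq)] = 2.75 (log Q = 0.440).
Applying E = E° − (RT ln10/nF)·log Q gives +1.28 − (0.0592/2)(0.440) = +1.27 V.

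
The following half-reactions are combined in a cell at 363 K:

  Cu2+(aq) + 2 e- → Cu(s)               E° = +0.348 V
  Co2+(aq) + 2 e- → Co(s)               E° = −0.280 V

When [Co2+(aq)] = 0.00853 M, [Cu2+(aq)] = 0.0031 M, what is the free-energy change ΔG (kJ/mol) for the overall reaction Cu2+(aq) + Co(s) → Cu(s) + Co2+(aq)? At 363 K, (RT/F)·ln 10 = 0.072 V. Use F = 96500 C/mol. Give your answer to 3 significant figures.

With Cu²⁺/Cu reduced at the cathode, E°cell = +0.348 − (−0.280) = +0.628 V and n = 2.
Q = [Co2+(aq)] / [Cu2+(aq)] = 2.75, so log Q = 0.440 and E = +0.628 − (0.072/2)(0.440) = +0.6122 V.
ΔG = −nFE = −(2)(96500)(+0.6122) J/mol = −118 kJ/mol.

−118 kJ/mol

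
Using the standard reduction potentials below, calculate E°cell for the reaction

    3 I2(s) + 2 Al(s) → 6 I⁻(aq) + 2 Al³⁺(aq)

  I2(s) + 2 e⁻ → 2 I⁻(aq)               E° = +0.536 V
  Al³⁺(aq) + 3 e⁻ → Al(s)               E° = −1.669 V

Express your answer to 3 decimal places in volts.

+2.205 V

I2(s) gains electrons, so the I₂/I⁻ couple is the cathode; the Al³⁺/Al couple is the anode.
E°cell = E°(cathode) − E°(anode) = +0.536 − (−1.669) = +2.205 V.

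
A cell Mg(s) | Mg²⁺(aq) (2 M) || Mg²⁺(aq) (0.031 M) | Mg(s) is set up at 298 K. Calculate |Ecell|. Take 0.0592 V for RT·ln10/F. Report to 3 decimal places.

0.054 V

For a concentration cell E°cell = 0, since both electrodes use the same couple.
The compartment with the higher Mg²⁺(aq) concentration (2 M) acts as the cathode; ions are reduced there and produced at the dilute (0.031 M) anode.
With n = 2, Ecell = −(0.0592/2)·log([dilute]/[conc]) = −(0.0592/2)·log(0.031/2) = +0.054 V.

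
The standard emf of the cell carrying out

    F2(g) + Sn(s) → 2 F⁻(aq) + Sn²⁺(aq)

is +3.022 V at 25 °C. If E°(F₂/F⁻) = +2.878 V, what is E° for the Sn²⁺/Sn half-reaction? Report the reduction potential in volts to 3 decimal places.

−0.144 V

In the reaction as written the F₂/F⁻ couple is reduced (cathode) and Sn²⁺/Sn is oxidized (anode), so E°cell = E°(F₂/F⁻) − E°(Sn²⁺/Sn).
E°(Sn²⁺/Sn) = E°(cathode) − E°cell = +2.878 − (+3.022) = −0.144 V.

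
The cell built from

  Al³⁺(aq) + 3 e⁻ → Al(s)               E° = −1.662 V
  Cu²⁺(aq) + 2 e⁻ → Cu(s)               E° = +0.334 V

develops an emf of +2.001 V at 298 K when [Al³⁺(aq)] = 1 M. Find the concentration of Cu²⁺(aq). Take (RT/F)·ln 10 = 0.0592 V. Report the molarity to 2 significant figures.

The Cu²⁺/Cu couple has the larger reduction potential, so it is the cathode: E°cell = +0.334 − (−1.662) = +1.996 V and n = 6.
Since E = E° − (0.0592/n)·log Q, log Q = n(E° − E)/0.0592 = −0.507.
Balancing electrons gives 3 Cu²⁺(aq) + 2 Al(s) → 3 Cu(s) + 2 Al³⁺(aq); thus Q = [Al³⁺(aq)]^2 / [Cu²⁺(aq)]^3.
Substituting the known concentrations and solving, log [Cu²⁺(aq)] = 0.169 and [Cu²⁺(aq)] = 1.5 M.

1.5 M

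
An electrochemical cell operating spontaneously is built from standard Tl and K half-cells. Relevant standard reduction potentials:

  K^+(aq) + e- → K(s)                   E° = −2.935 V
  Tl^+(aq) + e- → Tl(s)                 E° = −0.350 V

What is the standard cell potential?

The Tl⁺/Tl couple has the higher E°, so Tl ion is reduced (cathode) and K is oxidized (anode).
E°cell = E°(cathode) − E°(anode) = −0.350 − (−2.935) = +2.585 V.

+2.585 V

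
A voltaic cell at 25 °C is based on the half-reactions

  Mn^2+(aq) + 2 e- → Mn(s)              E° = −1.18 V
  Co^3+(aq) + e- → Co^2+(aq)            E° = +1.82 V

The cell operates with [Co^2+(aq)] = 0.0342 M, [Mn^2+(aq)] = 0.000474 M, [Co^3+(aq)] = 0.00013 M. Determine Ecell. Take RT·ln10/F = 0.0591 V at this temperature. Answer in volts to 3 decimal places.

The Co³⁺/Co²⁺ couple has the more positive E°, so it is the cathode; Mn²⁺/Mn is the anode.
E°cell = E°cat − E°an = +1.82 − (−1.18) = +3.00 V; n = 2.
For the overall reaction 2 Co^3+(aq) + Mn(s) → 2 Co^2+(aq) + Mn^2+(aq), Q = ([Co^2+(aq)]^2·[Mn^2+(aq)]) / [Co^3+(aq)]^2 = 32.8, giving log Q = 1.516.
E = E° − (0.0591/n)·log Q = +3.00 − (0.0591/2)(1.516) = +2.955 V.

+2.955 V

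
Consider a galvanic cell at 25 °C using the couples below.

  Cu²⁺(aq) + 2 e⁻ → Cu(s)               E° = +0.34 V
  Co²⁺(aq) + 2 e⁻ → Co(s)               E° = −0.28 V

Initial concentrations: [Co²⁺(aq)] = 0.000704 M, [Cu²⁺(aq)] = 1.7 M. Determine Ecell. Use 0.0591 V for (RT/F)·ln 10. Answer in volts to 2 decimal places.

Cu²⁺/Cu is reduced (cathode, E° = +0.34 V) and Co²⁺/Co is oxidized (anode).
E°cell = +0.34 − (−0.28) = +0.62 V, with n = 2 electrons transferred.
For the overall reaction Cu²⁺(aq) + Co(s) → Cu(s) + Co²⁺(aq), Q = [Co²⁺(aq)] / [Cu²⁺(aq)] = 0.000414, giving log Q = −3.383.
Applying E = E° − (RT ln10/nF)·log Q gives +0.62 − (0.0591/2)(−3.383) = +0.72 V.

+0.72 V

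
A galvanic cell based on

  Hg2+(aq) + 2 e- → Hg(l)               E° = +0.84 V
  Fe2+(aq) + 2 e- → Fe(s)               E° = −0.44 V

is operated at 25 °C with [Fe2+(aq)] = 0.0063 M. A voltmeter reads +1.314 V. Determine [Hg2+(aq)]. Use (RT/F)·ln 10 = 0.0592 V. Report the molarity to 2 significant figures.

0.089 M

Hg²⁺/Hg is the cathode (higher E°); E°cell = +0.84 − (−0.44) = +1.28 V with n = 2.
Since E = E° − (0.0592/n)·log Q, log Q = n(E° − E)/0.0592 = −1.149.
The balanced reaction is Hg2+(aq) + Fe(s) → Hg(l) + Fe2+(aq), so Q = [Fe2+(aq)] / [Hg2+(aq)].
Solving for the unknown gives log [Hg2+(aq)] = −1.052, so [Hg2+(aq)] ≈ 0.089 M.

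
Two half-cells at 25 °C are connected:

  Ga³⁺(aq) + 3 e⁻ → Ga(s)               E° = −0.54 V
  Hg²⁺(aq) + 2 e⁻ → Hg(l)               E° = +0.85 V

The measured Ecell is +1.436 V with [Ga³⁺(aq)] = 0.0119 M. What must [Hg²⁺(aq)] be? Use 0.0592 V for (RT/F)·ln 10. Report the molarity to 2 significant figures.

With Hg²⁺/Hg at the cathode and Ga³⁺/Ga at the anode, E°cell = +0.85 − (−0.54) = +1.39 V (n = 6).
Since E = E° − (0.0592/n)·log Q, log Q = n(E° − E)/0.0592 = −4.662.
The balanced reaction is 3 Hg²⁺(aq) + 2 Ga(s) → 3 Hg(l) + 2 Ga³⁺(aq), so Q = [Ga³⁺(aq)]^2 / [Hg²⁺(aq)]^3.
Substituting the known concentrations and solving, log [Hg²⁺(aq)] = 0.271 and [Hg²⁺(aq)] = 1.9 M.

1.9 M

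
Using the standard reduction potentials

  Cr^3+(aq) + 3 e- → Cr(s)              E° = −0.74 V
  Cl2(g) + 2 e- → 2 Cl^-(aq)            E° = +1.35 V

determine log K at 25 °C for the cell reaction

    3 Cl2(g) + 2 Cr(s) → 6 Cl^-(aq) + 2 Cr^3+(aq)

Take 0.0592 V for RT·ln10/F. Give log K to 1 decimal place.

The Cl₂/Cl⁻ couple is reduced (cathode); E°cell = +1.35 − (−0.74) = +2.09 V with n = 6.
At equilibrium E = 0, so log K = nE°cell / 0.0592 = (6)(+2.09) / 0.0592 = 211.8.

log K = 211.8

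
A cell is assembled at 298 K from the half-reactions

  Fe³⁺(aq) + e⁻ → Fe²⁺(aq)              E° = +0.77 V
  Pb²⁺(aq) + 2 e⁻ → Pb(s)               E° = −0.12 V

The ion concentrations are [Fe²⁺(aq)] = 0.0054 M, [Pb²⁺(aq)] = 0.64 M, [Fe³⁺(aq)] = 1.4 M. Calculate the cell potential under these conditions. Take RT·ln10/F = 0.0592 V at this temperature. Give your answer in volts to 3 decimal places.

+1.039 V

Fe³⁺/Fe²⁺ is reduced (cathode, E° = +0.77 V) and Pb²⁺/Pb is oxidized (anode).
The standard potential is +0.77 − (−0.12) = +0.89 V and the balanced reaction transfers n = 2 electrons.
For the overall reaction 2 Fe³⁺(aq) + Pb(s) → 2 Fe²⁺(aq) + Pb²⁺(aq), Q = ([Fe²⁺(aq)]^2·[Pb²⁺(aq)]) / [Fe³⁺(aq)]^2 = 9.52×10^−6, giving log Q = −5.021.
By the Nernst equation, E = +0.89 − (0.0592/2)·(−5.021) = +1.039 V.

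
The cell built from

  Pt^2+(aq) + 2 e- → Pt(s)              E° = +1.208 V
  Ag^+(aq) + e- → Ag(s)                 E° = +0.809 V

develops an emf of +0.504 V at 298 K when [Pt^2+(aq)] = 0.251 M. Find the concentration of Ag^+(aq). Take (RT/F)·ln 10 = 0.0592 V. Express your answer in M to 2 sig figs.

0.0084 M

With Pt²⁺/Pt at the cathode and Ag⁺/Ag at the anode, E°cell = +1.208 − (+0.809) = +0.399 V (n = 2).
From the Nernst equation, log Q = n(E° − E)/0.0592 = 2·(+0.399 − (+0.504))/0.0592 = −3.547.
Balancing electrons gives Pt^2+(aq) + 2 Ag(s) → Pt(s) + 2 Ag^+(aq); thus Q = [Ag^+(aq)]^2 / [Pt^2+(aq)].
Isolating [Ag^+(aq)] in Q = 10^{−3.547} yields log [Ag^+(aq)] = −2.074, i.e. 0.0084 M.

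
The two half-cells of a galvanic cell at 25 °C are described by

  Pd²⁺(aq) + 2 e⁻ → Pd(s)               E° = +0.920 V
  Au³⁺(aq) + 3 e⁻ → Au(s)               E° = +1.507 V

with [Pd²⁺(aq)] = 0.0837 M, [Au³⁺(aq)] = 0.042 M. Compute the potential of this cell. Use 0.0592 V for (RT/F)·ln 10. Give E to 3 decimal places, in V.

Au³⁺/Au is reduced (cathode, E° = +1.507 V) and Pd²⁺/Pd is oxidized (anode).
The standard potential is +1.507 − (+0.920) = +0.587 V and the balanced reaction transfers n = 6 electrons.
For the overall reaction 2 Au³⁺(aq) + 3 Pd(s) → 2 Au(s) + 3 Pd²⁺(aq), Q = [Pd²⁺(aq)]^3 / [Au³⁺(aq)]^2 = 0.332, giving log Q = −0.478.
E = E° − (0.0592/n)·log Q = +0.587 − (0.0592/6)(−0.478) = +0.592 V.

+0.592 V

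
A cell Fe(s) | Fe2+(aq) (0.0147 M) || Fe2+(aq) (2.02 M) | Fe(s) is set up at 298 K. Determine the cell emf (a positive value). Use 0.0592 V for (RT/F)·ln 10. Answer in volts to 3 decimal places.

For a concentration cell E°cell = 0, since both electrodes use the same couple.
The compartment with the higher Fe2+(aq) concentration (2.02 M) acts as the cathode; ions are reduced there and produced at the dilute (0.0147 M) anode.
With n = 2, Ecell = −(0.0592/2)·log([dilute]/[conc]) = −(0.0592/2)·log(0.0147/2.02) = +0.063 V.

0.063 V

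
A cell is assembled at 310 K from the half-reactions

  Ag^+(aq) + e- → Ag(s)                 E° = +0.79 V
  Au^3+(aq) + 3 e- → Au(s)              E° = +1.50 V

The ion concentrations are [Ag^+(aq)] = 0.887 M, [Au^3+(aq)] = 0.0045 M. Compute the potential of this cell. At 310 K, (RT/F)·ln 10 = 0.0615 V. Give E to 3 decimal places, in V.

+0.665 V

Au³⁺/Au is reduced (cathode, E° = +1.50 V) and Ag⁺/Ag is oxidized (anode).
E°cell = +1.50 − (+0.79) = +0.71 V, with n = 3 electrons transferred.
For the overall reaction Au^3+(aq) + 3 Ag(s) → Au(s) + 3 Ag^+(aq), Q = [Ag^+(aq)]^3 / [Au^3+(aq)] = 155, giving log Q = 2.191.
By the Nernst equation, E = +0.71 − (0.0615/3)·(2.191) = +0.665 V.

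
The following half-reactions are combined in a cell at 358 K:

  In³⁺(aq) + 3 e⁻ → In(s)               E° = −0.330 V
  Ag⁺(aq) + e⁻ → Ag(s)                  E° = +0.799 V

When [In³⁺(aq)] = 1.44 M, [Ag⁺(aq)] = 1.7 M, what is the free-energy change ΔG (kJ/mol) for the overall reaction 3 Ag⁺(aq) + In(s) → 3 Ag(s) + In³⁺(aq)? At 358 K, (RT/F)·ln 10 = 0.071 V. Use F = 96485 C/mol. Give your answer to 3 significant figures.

−330 kJ/mol

The standard cell potential is +0.799 − (−0.330) = +1.129 V, with n = 3 electrons in the balanced equation.
The reaction quotient is [In³⁺(aq)] / [Ag⁺(aq)]^3 = 0.293; by Nernst, E = +1.129 − (0.071/3)(−0.533) = +1.1416 V.
ΔG = −nFE = −(3)(96485)(+1.1416) J/mol = −330 kJ/mol.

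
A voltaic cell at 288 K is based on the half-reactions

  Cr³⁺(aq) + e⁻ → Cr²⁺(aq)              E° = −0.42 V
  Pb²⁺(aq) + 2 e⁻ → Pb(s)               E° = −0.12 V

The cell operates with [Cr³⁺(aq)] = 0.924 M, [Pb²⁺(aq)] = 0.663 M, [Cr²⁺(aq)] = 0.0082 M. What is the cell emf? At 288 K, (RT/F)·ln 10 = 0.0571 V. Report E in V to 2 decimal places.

Since E°(Pb²⁺/Pb) > E°(Cr³⁺/Cr²⁺), Pb²⁺/Pb serves as the cathode.
E°cell = −0.12 − (−0.42) = +0.30 V, with n = 2 electrons transferred.
For the overall reaction Pb²⁺(aq) + 2 Cr²⁺(aq) → Pb(s) + 2 Cr³⁺(aq), Q = [Cr³⁺(aq)]^2 / ([Pb²⁺(aq)]·[Cr²⁺(aq)]^2) = 1.92×10^4, giving log Q = 4.282.
By the Nernst equation, E = +0.30 − (0.0571/2)·(4.282) = +0.18 V.

+0.18 V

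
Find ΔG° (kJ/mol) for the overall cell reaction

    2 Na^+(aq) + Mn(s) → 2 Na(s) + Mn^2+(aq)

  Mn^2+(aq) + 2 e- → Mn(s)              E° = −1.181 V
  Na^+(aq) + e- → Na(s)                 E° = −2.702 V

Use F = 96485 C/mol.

+294 kJ/mol

In the reaction as written Na^+(aq) is reduced, so the Na⁺/Na couple is the cathode and Mn²⁺/Mn is the anode.
E°cell = −2.702 − (−1.181) = −1.521 V; balancing electrons gives n = 2.
ΔG° = −nFE°cell = −(2)(96485)(−1.521) J/mol = +294 kJ/mol.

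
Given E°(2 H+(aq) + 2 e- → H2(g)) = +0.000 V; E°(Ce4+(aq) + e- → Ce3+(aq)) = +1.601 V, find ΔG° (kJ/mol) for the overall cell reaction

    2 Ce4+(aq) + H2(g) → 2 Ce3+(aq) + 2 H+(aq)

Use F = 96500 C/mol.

In the reaction as written Ce4+(aq) is reduced, so the Ce⁴⁺/Ce³⁺ couple is the cathode and 2H⁺/H₂ is the anode.
E°cell = +1.601 − (+0.000) = +1.601 V; balancing electrons gives n = 2.
ΔG° = −nFE°cell = −(2)(96500)(+1.601) J/mol = −309 kJ/mol.

−309 kJ/mol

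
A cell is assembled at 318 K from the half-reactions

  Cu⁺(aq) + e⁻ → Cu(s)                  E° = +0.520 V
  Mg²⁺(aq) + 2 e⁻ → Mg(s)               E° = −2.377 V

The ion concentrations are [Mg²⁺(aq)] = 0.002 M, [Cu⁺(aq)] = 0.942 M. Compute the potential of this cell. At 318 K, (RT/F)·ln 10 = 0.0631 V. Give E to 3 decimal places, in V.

Since E°(Cu⁺/Cu) > E°(Mg²⁺/Mg), Cu⁺/Cu serves as the cathode.
E°cell = E°cat − E°an = +0.520 − (−2.377) = +2.897 V; n = 2.
The balanced reaction is 2 Cu⁺(aq) + Mg(s) → 2 Cu(s) + Mg²⁺(aq), so Q = [Mg²⁺(aq)] / [Cu⁺(aq)]^2 = 0.00225 and log Q = −2.647.
By the Nernst equation, E = +2.897 − (0.0631/2)·(−2.647) = +2.981 V.

+2.981 V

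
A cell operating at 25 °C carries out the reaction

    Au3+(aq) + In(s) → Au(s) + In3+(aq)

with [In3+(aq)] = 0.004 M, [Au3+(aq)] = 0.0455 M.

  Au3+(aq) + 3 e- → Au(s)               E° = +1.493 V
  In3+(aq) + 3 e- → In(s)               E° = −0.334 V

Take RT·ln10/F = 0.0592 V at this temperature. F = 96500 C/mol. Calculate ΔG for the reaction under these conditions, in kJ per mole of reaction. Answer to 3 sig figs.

With Au³⁺/Au reduced at the cathode, E°cell = +1.493 − (−0.334) = +1.827 V and n = 3.
Q = [In3+(aq)] / [Au3+(aq)] = 0.0879, so log Q = −1.056 and E = +1.827 − (0.0592/3)(−1.056) = +1.8478 V.
Finally ΔG = −nFE = −(3)(96500 C/mol)(+1.8478 V) = −535 kJ/mol.

−535 kJ/mol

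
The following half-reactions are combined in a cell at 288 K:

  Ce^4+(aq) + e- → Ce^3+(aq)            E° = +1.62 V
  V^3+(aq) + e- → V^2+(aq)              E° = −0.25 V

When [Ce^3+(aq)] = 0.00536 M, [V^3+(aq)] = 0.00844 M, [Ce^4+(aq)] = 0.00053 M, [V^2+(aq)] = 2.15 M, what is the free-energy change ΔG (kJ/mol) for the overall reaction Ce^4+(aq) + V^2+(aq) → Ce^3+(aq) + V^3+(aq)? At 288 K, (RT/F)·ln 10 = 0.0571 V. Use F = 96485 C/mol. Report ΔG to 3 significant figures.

−188 kJ/mol

E°cell = +1.62 − (−0.25) = +1.87 V; the balanced reaction transfers n = 1 electron.
Q = ([Ce^3+(aq)]·[V^3+(aq)]) / ([Ce^4+(aq)]·[V^2+(aq)]) = 0.0397, so log Q = −1.401 and E = +1.87 − (0.0571/1)(−1.401) = +1.9500 V.
ΔG = −nFE = −(1)(96485)(+1.9500) J/mol = −188 kJ/mol.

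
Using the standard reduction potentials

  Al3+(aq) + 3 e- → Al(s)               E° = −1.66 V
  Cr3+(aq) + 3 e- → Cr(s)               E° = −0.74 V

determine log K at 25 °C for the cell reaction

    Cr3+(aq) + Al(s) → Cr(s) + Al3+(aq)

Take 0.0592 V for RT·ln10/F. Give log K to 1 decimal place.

log K = 46.6

The Cr³⁺/Cr couple is reduced (cathode); E°cell = −0.74 − (−1.66) = +0.92 V with n = 3.
At equilibrium E = 0, so log K = nE°cell / 0.0592 = (3)(+0.92) / 0.0592 = 46.6.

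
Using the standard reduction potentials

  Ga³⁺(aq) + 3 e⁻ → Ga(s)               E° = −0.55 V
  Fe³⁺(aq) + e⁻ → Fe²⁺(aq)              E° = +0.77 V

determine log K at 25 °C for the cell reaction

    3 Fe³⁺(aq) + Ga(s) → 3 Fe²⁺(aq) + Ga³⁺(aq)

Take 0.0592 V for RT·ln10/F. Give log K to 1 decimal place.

The Fe³⁺/Fe²⁺ couple is reduced (cathode); E°cell = +0.77 − (−0.55) = +1.32 V with n = 3.
At equilibrium E = 0, so log K = nE°cell / 0.0592 = (3)(+1.32) / 0.0592 = 66.9.

log K = 66.9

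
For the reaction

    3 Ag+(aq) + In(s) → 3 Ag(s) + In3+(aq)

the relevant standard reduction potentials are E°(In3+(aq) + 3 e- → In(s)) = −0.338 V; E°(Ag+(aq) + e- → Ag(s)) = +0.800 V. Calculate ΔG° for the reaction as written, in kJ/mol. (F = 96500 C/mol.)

−329 kJ/mol

In the reaction as written Ag+(aq) is reduced, so the Ag⁺/Ag couple is the cathode and In³⁺/In is the anode.
E°cell = +0.800 − (−0.338) = +1.138 V; balancing electrons gives n = 3.
ΔG° = −nFE°cell = −(3)(96500)(+1.138) J/mol = −329 kJ/mol.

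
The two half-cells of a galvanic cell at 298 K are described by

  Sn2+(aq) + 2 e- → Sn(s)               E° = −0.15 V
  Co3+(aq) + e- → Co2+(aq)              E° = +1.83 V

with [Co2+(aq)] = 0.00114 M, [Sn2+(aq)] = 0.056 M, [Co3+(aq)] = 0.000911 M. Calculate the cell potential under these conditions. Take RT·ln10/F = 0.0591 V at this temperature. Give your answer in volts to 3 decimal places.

+2.011 V

Since E°(Co³⁺/Co²⁺) > E°(Sn²⁺/Sn), Co³⁺/Co²⁺ serves as the cathode.
E°cell = +1.83 − (−0.15) = +1.98 V, with n = 2 electrons transferred.
For the overall reaction 2 Co3+(aq) + Sn(s) → 2 Co2+(aq) + Sn2+(aq), Q = ([Co2+(aq)]^2·[Sn2+(aq)]) / [Co3+(aq)]^2 = 0.0877, giving log Q = −1.057.
By the Nernst equation, E = +1.98 − (0.0591/2)·(−1.057) = +2.011 V.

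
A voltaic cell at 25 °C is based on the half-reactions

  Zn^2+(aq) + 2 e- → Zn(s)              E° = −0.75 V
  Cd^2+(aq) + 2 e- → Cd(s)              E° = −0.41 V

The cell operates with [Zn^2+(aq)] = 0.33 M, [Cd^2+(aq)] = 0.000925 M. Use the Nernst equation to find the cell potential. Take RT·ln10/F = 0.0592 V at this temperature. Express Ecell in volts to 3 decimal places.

+0.264 V

Cd²⁺/Cd is reduced (cathode, E° = −0.41 V) and Zn²⁺/Zn is oxidized (anode).
The standard potential is −0.41 − (−0.75) = +0.34 V and the balanced reaction transfers n = 2 electrons.
The balanced reaction is Cd^2+(aq) + Zn(s) → Cd(s) + Zn^2+(aq), so Q = [Zn^2+(aq)] / [Cd^2+(aq)] = 357 and log Q = 2.552.
E = E° − (0.0592/n)·log Q = +0.34 − (0.0592/2)(2.552) = +0.264 V.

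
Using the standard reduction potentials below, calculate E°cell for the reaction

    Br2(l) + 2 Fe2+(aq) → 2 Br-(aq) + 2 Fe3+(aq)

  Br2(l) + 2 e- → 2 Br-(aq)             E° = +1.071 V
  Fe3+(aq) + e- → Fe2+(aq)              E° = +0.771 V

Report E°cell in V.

+0.300 V

Br2(l) gains electrons, so the Br₂/Br⁻ couple is the cathode; the Fe³⁺/Fe²⁺ couple is the anode.
E°cell = E°(cathode) − E°(anode) = +1.071 − (+0.771) = +0.300 V.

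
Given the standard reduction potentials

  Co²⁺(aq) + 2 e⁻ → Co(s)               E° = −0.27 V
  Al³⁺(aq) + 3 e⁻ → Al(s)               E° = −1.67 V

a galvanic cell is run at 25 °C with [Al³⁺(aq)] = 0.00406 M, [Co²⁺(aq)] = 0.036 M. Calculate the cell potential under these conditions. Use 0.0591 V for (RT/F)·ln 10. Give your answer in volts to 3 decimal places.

The Co²⁺/Co couple has the more positive E°, so it is the cathode; Al³⁺/Al is the anode.
The standard potential is −0.27 − (−1.67) = +1.40 V and the balanced reaction transfers n = 6 electrons.
Balancing gives 3 Co²⁺(aq) + 2 Al(s) → 3 Co(s) + 2 Al³⁺(aq); hence Q = [Al³⁺(aq)]^2 / [Co²⁺(aq)]^3 = 0.353 (log Q = −0.452).
Applying E = E° − (RT ln10/nF)·log Q gives +1.40 − (0.0591/6)(−0.452) = +1.404 V.

+1.404 V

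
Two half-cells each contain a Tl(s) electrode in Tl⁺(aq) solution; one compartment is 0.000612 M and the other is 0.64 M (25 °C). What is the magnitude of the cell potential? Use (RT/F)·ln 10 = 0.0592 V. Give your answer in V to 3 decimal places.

0.179 V

For a concentration cell E°cell = 0, since both electrodes use the same couple.
The compartment with the higher Tl⁺(aq) concentration (0.64 M) acts as the cathode; ions are reduced there and produced at the dilute (0.000612 M) anode.
With n = 1, Ecell = −(0.0592/1)·log([dilute]/[conc]) = −(0.0592/1)·log(0.000612/0.64) = +0.179 V.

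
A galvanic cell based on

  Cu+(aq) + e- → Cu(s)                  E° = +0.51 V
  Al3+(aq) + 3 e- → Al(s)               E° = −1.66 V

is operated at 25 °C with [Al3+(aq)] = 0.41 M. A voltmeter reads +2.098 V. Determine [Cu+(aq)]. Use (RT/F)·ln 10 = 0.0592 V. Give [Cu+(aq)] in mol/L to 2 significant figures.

0.045 M

With Cu⁺/Cu at the cathode and Al³⁺/Al at the anode, E°cell = +0.51 − (−1.66) = +2.17 V (n = 3).
Rearranging E = E° − (0.0592/n)·log Q gives log Q = 3(+2.17 − (+2.098))/0.0592 = 3.649.
For 3 Cu+(aq) + Al(s) → 3 Cu(s) + Al3+(aq), the reaction quotient is Q = [Al3+(aq)] / [Cu+(aq)]^3.
Solving for the unknown gives log [Cu+(aq)] = −1.345, so [Cu+(aq)] ≈ 0.045 M.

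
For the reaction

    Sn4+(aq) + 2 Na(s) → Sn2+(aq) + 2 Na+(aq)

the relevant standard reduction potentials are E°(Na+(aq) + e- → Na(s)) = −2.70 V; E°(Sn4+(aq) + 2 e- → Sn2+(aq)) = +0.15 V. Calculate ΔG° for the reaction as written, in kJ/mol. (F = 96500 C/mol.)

In the reaction as written Sn4+(aq) is reduced, so the Sn⁴⁺/Sn²⁺ couple is the cathode and Na⁺/Na is the anode.
E°cell = +0.15 − (−2.70) = +2.85 V; balancing electrons gives n = 2.
ΔG° = −nFE°cell = −(2)(96500)(+2.85) J/mol = −550 kJ/mol.

−550 kJ/mol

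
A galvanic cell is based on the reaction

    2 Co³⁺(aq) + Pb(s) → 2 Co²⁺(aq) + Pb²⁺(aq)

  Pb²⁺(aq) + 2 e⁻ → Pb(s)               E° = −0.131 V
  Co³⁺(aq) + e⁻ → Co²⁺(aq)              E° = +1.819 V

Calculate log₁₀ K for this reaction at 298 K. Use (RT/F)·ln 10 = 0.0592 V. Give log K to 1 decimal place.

The Co³⁺/Co²⁺ couple is reduced (cathode); E°cell = +1.819 − (−0.131) = +1.950 V with n = 2.
At equilibrium E = 0, so log K = nE°cell / 0.0592 = (2)(+1.950) / 0.0592 = 65.9.

log K = 65.9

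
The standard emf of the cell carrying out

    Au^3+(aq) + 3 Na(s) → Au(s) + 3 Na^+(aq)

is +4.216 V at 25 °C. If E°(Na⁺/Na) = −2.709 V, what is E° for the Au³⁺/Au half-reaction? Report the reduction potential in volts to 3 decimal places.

+1.507 V

In the reaction as written the Au³⁺/Au couple is reduced (cathode) and Na⁺/Na is oxidized (anode), so E°cell = E°(Au³⁺/Au) − E°(Na⁺/Na).
E°(Au³⁺/Au) = E°cell + E°(anode) = +4.216 + (−2.709) = +1.507 V.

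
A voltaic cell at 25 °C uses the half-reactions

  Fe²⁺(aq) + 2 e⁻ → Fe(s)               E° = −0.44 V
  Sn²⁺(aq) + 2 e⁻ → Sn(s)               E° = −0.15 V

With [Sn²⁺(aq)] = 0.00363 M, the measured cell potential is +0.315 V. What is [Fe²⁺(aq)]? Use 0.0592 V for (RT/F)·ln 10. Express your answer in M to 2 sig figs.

0.00052 M

With Sn²⁺/Sn at the cathode and Fe²⁺/Fe at the anode, E°cell = −0.15 − (−0.44) = +0.29 V (n = 2).
From the Nernst equation, log Q = n(E° − E)/0.0592 = 2·(+0.29 − (+0.315))/0.0592 = −0.845.
For Sn²⁺(aq) + Fe(s) → Sn(s) + Fe²⁺(aq), the reaction quotient is Q = [Fe²⁺(aq)] / [Sn²⁺(aq)].
Substituting the known concentrations and solving, log [Fe²⁺(aq)] = −3.285 and [Fe²⁺(aq)] = 0.00052 M.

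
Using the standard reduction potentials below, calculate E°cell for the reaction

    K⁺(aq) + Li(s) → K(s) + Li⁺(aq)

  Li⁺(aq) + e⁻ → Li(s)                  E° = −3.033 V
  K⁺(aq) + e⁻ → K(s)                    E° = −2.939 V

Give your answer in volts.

+0.094 V

In the reaction as written, K⁺(aq) is reduced (cathode) and Li⁺(aq) is produced by oxidation at the anode.
E°cell = E°(cathode) − E°(anode) = −2.939 − (−3.033) = +0.094 V.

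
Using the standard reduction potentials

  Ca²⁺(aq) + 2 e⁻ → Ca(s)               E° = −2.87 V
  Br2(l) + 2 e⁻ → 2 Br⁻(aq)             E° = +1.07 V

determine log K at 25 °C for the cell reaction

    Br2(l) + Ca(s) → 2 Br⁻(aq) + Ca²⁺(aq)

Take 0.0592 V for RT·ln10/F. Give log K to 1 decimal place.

The Br₂/Br⁻ couple is reduced (cathode); E°cell = +1.07 − (−2.87) = +3.94 V with n = 2.
At equilibrium E = 0, so log K = nE°cell / 0.0592 = (2)(+3.94) / 0.0592 = 133.1.

log K = 133.1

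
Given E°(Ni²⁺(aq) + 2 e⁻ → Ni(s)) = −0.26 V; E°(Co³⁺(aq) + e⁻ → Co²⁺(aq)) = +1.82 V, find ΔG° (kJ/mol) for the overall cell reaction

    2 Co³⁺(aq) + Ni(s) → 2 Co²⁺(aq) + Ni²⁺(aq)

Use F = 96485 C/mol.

−401 kJ/mol

In the reaction as written Co³⁺(aq) is reduced, so the Co³⁺/Co²⁺ couple is the cathode and Ni²⁺/Ni is the anode.
E°cell = +1.82 − (−0.26) = +2.08 V; balancing electrons gives n = 2.
ΔG° = −nFE°cell = −(2)(96485)(+2.08) J/mol = −401 kJ/mol.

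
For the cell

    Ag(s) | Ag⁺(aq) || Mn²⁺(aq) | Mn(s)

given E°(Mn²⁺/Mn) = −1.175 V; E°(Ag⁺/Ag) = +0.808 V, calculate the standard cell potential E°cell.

By convention the left-hand electrode in cell notation is the anode (oxidation) and the right-hand electrode is the cathode (reduction).
E°cell = E°(right) − E°(left) = −1.175 − (+0.808) = −1.983 V.
The negative sign shows that, as written, the cell would require an external voltage to drive the reaction.

−1.983 V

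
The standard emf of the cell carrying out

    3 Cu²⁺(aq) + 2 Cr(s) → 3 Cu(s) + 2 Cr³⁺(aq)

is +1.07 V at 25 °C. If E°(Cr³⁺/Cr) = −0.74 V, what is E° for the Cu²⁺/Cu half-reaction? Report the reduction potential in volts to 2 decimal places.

In the reaction as written the Cu²⁺/Cu couple is reduced (cathode) and Cr³⁺/Cr is oxidized (anode), so E°cell = E°(Cu²⁺/Cu) − E°(Cr³⁺/Cr).
E°(Cu²⁺/Cu) = E°cell + E°(anode) = +1.07 + (−0.74) = +0.33 V.

+0.33 V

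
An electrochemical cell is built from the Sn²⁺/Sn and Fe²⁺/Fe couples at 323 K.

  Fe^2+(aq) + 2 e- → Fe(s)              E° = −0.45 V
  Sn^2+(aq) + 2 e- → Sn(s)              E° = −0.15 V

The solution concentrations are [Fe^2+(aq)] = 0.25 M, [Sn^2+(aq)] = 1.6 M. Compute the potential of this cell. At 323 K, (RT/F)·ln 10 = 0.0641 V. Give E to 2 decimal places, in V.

+0.33 V

The Sn²⁺/Sn couple has the more positive E°, so it is the cathode; Fe²⁺/Fe is the anode.
E°cell = −0.15 − (−0.45) = +0.30 V, with n = 2 electrons transferred.
For the overall reaction Sn^2+(aq) + Fe(s) → Sn(s) + Fe^2+(aq), Q = [Fe^2+(aq)] / [Sn^2+(aq)] = 0.156, giving log Q = −0.806.
Applying E = E° − (RT ln10/nF)·log Q gives +0.30 − (0.0641/2)(−0.806) = +0.33 V.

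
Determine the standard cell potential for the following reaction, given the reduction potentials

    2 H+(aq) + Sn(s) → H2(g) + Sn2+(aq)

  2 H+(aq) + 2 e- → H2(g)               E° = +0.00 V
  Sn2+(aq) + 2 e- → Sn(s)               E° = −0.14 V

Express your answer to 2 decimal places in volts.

+0.14 V

In the reaction as written, H+(aq) is reduced (cathode) and Sn2+(aq) is produced by oxidation at the anode.
E°cell = E°(cathode) − E°(anode) = +0.00 − (−0.14) = +0.14 V.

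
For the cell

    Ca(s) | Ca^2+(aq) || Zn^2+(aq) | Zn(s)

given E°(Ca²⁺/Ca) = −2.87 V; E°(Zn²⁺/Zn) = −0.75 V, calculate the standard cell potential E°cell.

+2.12 V

By convention the left-hand electrode in cell notation is the anode (oxidation) and the right-hand electrode is the cathode (reduction).
E°cell = E°(right) − E°(left) = −0.75 − (−2.87) = +2.12 V.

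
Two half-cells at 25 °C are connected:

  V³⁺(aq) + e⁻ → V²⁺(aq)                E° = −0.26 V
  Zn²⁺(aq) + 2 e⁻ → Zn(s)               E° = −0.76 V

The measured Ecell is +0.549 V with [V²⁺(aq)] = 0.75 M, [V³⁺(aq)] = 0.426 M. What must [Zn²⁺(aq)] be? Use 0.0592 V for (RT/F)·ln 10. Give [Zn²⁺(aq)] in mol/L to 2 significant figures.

0.0071 M

With V³⁺/V²⁺ at the cathode and Zn²⁺/Zn at the anode, E°cell = −0.26 − (−0.76) = +0.50 V (n = 2).
From the Nernst equation, log Q = n(E° − E)/0.0592 = 2·(+0.50 − (+0.549))/0.0592 = −1.655.
The balanced reaction is 2 V³⁺(aq) + Zn(s) → 2 V²⁺(aq) + Zn²⁺(aq), so Q = ([V²⁺(aq)]^2·[Zn²⁺(aq)]) / [V³⁺(aq)]^2.
Solving for the unknown gives log [Zn²⁺(aq)] = −2.146, so [Zn²⁺(aq)] ≈ 0.0071 M.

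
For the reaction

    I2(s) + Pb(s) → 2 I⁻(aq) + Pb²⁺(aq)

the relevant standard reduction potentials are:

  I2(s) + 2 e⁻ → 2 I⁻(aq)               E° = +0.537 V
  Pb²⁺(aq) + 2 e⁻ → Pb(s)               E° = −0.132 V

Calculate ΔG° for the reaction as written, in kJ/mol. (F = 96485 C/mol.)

In the reaction as written I2(s) is reduced, so the I₂/I⁻ couple is the cathode and Pb²⁺/Pb is the anode.
E°cell = +0.537 − (−0.132) = +0.669 V; balancing electrons gives n = 2.
ΔG° = −nFE°cell = −(2)(96485)(+0.669) J/mol = −129 kJ/mol.

−129 kJ/mol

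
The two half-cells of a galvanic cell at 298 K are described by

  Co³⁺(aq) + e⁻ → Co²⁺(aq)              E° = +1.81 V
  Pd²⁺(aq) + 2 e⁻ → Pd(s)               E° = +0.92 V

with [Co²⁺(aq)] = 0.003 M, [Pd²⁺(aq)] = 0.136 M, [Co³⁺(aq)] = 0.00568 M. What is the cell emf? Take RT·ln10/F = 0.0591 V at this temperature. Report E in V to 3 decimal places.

Co³⁺/Co²⁺ is reduced (cathode, E° = +1.81 V) and Pd²⁺/Pd is oxidized (anode).
E°cell = E°cat − E°an = +1.81 − (+0.92) = +0.89 V; n = 2.
For the overall reaction 2 Co³⁺(aq) + Pd(s) → 2 Co²⁺(aq) + Pd²⁺(aq), Q = ([Co²⁺(aq)]^2·[Pd²⁺(aq)]) / [Co³⁺(aq)]^2 = 0.0379, giving log Q = −1.421.
Applying E = E° − (RT ln10/nF)·log Q gives +0.89 − (0.0591/2)(−1.421) = +0.932 V.

+0.932 V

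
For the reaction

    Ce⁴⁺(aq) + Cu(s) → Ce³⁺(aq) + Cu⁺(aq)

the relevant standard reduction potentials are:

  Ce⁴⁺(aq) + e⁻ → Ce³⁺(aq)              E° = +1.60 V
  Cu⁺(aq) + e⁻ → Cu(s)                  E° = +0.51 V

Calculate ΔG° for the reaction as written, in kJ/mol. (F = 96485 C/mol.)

−105 kJ/mol

In the reaction as written Ce⁴⁺(aq) is reduced, so the Ce⁴⁺/Ce³⁺ couple is the cathode and Cu⁺/Cu is the anode.
E°cell = +1.60 − (+0.51) = +1.09 V; balancing electrons gives n = 1.
ΔG° = −nFE°cell = −(1)(96485)(+1.09) J/mol = −105 kJ/mol.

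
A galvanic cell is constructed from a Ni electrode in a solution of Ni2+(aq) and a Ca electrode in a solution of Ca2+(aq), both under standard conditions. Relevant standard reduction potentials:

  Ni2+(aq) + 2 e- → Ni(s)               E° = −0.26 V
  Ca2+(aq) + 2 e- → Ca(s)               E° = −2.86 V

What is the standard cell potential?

Of the two couples in this cell, the one with the more positive reduction potential is reduced at the cathode: here that is Ni²⁺/Ni (−0.26 V); Ca²⁺/Ca (−2.86 V) is the anode.
E°cell = E°(cathode) − E°(anode) = −0.26 − (−2.86) = +2.60 V.

+2.60 V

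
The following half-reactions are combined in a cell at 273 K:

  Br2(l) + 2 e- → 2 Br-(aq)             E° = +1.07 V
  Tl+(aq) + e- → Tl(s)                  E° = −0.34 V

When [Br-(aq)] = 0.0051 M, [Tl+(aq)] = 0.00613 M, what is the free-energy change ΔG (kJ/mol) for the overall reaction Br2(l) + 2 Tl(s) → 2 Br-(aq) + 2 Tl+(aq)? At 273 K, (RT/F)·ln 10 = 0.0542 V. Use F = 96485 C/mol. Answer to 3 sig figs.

−319 kJ/mol

E°cell = +1.07 − (−0.34) = +1.41 V; the balanced reaction transfers n = 2 electrons.
Here Q = [Br-(aq)]^2·[Tl+(aq)]^2 = 9.77×10^−10 (log Q = −9.010), giving E = +1.41 − (0.0542/2)·(−9.010) = +1.6542 V.
Then ΔG = −nFE = −2 × 96485 × +1.6542 J/mol = −319 kJ/mol.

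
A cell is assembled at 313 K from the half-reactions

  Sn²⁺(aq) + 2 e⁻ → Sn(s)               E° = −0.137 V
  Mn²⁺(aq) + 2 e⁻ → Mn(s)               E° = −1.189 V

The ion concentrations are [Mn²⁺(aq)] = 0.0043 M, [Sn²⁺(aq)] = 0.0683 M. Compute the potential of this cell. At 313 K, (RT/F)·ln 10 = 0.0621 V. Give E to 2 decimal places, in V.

+1.09 V

The Sn²⁺/Sn couple has the more positive E°, so it is the cathode; Mn²⁺/Mn is the anode.
E°cell = E°cat − E°an = −0.137 − (−1.189) = +1.052 V; n = 2.
For the overall reaction Sn²⁺(aq) + Mn(s) → Sn(s) + Mn²⁺(aq), Q = [Mn²⁺(aq)] / [Sn²⁺(aq)] = 0.063, giving log Q = −1.201.
By the Nernst equation, E = +1.052 − (0.0621/2)·(−1.201) = +1.09 V.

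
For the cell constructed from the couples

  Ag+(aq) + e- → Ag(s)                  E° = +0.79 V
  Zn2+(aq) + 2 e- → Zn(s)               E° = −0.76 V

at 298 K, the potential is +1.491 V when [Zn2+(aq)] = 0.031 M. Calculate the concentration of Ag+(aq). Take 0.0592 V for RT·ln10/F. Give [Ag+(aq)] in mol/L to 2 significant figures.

Ag⁺/Ag is the cathode (higher E°); E°cell = +0.79 − (−0.76) = +1.55 V with n = 2.
Rearranging E = E° − (0.0592/n)·log Q gives log Q = 2(+1.55 − (+1.491))/0.0592 = 1.993.
Balancing electrons gives 2 Ag+(aq) + Zn(s) → 2 Ag(s) + Zn2+(aq); thus Q = [Zn2+(aq)] / [Ag+(aq)]^2.
Solving for the unknown gives log [Ag+(aq)] = −1.751, so [Ag+(aq)] ≈ 0.018 M.

0.018 M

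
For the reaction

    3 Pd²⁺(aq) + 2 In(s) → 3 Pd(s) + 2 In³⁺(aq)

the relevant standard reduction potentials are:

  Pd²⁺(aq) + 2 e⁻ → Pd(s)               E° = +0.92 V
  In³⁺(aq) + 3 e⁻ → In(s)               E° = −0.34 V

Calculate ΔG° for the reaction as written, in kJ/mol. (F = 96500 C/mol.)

In the reaction as written Pd²⁺(aq) is reduced, so the Pd²⁺/Pd couple is the cathode and In³⁺/In is the anode.
E°cell = +0.92 − (−0.34) = +1.26 V; balancing electrons gives n = 6.
ΔG° = −nFE°cell = −(6)(96500)(+1.26) J/mol = −730 kJ/mol.

−730 kJ/mol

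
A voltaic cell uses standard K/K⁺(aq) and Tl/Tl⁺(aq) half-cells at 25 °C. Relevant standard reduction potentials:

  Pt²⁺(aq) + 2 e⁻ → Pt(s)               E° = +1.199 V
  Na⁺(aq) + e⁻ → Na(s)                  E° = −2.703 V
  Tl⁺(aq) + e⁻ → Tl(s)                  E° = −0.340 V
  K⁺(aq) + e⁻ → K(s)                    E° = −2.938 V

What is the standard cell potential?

+2.598 V

The Tl⁺/Tl couple has the higher E°, so Tl ion is reduced (cathode) and K is oxidized (anode).
E°cell = E°(cathode) − E°(anode) = −0.340 − (−2.938) = +2.598 V.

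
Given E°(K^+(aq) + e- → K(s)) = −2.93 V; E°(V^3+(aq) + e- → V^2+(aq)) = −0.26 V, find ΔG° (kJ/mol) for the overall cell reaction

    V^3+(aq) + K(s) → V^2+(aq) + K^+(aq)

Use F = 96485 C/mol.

−258 kJ/mol

In the reaction as written V^3+(aq) is reduced, so the V³⁺/V²⁺ couple is the cathode and K⁺/K is the anode.
E°cell = −0.26 − (−2.93) = +2.67 V; balancing electrons gives n = 1.
ΔG° = −nFE°cell = −(1)(96485)(+2.67) J/mol = −258 kJ/mol.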